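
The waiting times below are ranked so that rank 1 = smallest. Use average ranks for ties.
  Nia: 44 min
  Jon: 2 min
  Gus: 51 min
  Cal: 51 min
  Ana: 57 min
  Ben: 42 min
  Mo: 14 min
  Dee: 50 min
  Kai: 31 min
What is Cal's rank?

Sorted (ascending): 2, 14, 31, 42, 44, 50, 51, 51, 57
The 2 values of 51 occupy positions 7–8 → average rank (7+8)/2 = 7.5.
Cal has value 51 min → rank 7.5.

7.5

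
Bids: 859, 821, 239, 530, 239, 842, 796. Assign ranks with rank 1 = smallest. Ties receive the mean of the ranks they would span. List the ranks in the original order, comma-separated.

Sorted (ascending): 239, 239, 530, 796, 821, 842, 859
The 2 values of 239 occupy positions 1–2 → average rank (1+2)/2 = 1.5.

7, 5, 1.5, 3, 1.5, 6, 4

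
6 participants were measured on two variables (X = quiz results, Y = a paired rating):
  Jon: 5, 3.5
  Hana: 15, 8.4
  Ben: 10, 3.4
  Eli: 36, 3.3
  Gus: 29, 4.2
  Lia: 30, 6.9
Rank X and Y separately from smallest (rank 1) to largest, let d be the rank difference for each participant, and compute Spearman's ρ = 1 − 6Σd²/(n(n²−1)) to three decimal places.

Ranks of variable 1: 1, 3, 2, 6, 4, 5
Ranks of variable 2: 3, 6, 2, 1, 4, 5
d = r₁ − r₂: -2, -3, 0, 5, 0, 0
d²: 4, 9, 0, 25, 0, 0; Σd² = 38
ρ = 1 − 6·38/(6·35) = 1 − 228/210 = -0.086

-0.086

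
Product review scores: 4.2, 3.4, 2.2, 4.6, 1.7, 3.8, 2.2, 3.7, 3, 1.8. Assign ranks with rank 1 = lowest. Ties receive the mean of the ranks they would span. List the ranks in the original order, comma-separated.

Sorted (ascending): 1.7, 1.8, 2.2, 2.2, 3, 3.4, 3.7, 3.8, 4.2, 4.6
The 2 values of 2.2 occupy positions 3–4 → average rank (3+4)/2 = 3.5.

9, 6, 3.5, 10, 1, 8, 3.5, 7, 5, 2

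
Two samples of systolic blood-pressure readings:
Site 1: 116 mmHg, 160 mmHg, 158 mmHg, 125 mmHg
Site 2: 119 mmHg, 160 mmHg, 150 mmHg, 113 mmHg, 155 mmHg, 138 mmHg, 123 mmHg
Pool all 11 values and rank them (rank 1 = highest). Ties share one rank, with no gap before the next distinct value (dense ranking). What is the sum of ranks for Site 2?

Sorted (descending): 160, 160, 158, 155, 150, 138, 125, 123, 119, 116, 113
The 2 values of 160 share dense rank 1.
Remaining distinct values take the next consecutive integers.
Site 2 values → pooled ranks: 119→8, 160→1, 150→4, 113→10, 155→3, 138→5, 123→7
Rank sum = 8 + 1 + 4 + 10 + 3 + 5 + 7 = 38

38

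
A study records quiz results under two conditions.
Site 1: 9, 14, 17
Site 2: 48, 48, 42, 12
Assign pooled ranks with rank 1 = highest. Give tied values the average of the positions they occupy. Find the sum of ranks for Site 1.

Sorted (descending): 48, 48, 42, 17, 14, 12, 9
The 2 values of 48 occupy positions 1–2 → average rank (1+2)/2 = 1.5.
Site 1 values → pooled ranks: 9→7, 14→5, 17→4
Rank sum = 7 + 5 + 4 = 16

16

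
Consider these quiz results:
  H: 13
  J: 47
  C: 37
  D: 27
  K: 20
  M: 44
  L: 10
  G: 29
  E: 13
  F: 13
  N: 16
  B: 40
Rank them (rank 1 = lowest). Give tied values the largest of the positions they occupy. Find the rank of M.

Sorted (ascending): 10, 13, 13, 13, 16, 20, 27, 29, 37, 40, 44, 47
The 3 values of 13 occupy positions 2–4 → each gets rank 4.
M has value 44 → rank 11.

11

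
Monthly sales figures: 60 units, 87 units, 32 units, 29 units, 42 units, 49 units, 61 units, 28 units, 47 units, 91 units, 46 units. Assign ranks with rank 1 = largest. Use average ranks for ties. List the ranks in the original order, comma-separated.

4, 2, 9, 10, 8, 5, 3, 11, 6, 1, 7

Sorted (descending): 91, 87, 61, 60, 49, 47, 46, 42, 32, 29, 28
No ties — each value takes its position as its rank.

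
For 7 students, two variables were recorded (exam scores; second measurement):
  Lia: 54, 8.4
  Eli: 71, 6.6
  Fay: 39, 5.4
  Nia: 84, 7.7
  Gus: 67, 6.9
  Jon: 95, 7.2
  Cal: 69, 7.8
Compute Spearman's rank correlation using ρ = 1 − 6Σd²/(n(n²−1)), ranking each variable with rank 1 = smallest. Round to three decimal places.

0.143

Ranks of variable 1: 2, 5, 1, 6, 3, 7, 4
Ranks of variable 2: 7, 2, 1, 5, 3, 4, 6
d = r₁ − r₂: -5, 3, 0, 1, 0, 3, -2
d²: 25, 9, 0, 1, 0, 9, 4; Σd² = 48
ρ = 1 − 6·48/(7·48) = 1 − 288/336 = 0.143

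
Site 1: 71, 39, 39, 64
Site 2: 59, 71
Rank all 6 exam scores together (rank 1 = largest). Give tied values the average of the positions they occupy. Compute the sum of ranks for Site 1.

15.5

Sorted (descending): 71, 71, 64, 59, 39, 39
The 2 values of 71 occupy positions 1–2 → average rank (1+2)/2 = 1.5.
The 2 values of 39 occupy positions 5–6 → average rank (5+6)/2 = 5.5.
Site 1 values → pooled ranks: 71→1.5, 39→5.5, 39→5.5, 64→3
Rank sum = 1.5 + 5.5 + 5.5 + 3 = 15.5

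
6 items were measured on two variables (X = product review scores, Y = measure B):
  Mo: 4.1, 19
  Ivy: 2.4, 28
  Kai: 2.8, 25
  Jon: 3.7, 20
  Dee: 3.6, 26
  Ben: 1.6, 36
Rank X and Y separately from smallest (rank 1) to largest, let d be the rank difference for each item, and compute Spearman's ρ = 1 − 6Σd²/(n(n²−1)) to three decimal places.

Ranks of variable 1: 6, 2, 3, 5, 4, 1
Ranks of variable 2: 1, 5, 3, 2, 4, 6
d = r₁ − r₂: 5, -3, 0, 3, 0, -5
d²: 25, 9, 0, 9, 0, 25; Σd² = 68
ρ = 1 − 6·68/(6·35) = 1 − 408/210 = -0.943

-0.943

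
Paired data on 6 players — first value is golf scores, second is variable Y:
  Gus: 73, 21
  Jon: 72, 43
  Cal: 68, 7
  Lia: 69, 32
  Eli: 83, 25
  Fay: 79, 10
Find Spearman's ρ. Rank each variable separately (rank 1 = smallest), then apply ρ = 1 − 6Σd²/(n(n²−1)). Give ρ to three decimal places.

Ranks of variable 1: 4, 3, 1, 2, 6, 5
Ranks of variable 2: 3, 6, 1, 5, 4, 2
d = r₁ − r₂: 1, -3, 0, -3, 2, 3
d²: 1, 9, 0, 9, 4, 9; Σd² = 32
ρ = 1 − 6·32/(6·35) = 1 − 192/210 = 0.086

0.086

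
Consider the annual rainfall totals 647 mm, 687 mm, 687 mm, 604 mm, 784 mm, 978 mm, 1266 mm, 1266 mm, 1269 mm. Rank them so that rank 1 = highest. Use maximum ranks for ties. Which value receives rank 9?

604

Sorted (descending): 1269, 1266, 1266, 978, 784, 687, 687, 647, 604
The 2 values of 1266 occupy positions 2–3 → each gets rank 3.
The 2 values of 687 occupy positions 6–7 → each gets rank 7.
Rank 9 → value 604.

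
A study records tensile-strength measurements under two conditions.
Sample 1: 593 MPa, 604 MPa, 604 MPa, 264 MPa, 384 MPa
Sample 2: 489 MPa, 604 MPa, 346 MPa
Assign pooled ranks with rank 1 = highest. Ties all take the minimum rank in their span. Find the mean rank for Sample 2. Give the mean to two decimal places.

Sorted (descending): 604, 604, 604, 593, 489, 384, 346, 264
The 3 values of 604 occupy positions 1–3 → each gets rank 1.
Sample 2 values → pooled ranks: 489→5, 604→1, 346→7
Mean rank = (5 + 1 + 7) / 3 = 4.33

4.33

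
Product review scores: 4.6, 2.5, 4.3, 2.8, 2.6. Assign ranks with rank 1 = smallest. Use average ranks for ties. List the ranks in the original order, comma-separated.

Sorted (ascending): 2.5, 2.6, 2.8, 4.3, 4.6
No ties — each value takes its position as its rank.

5, 1, 4, 3, 2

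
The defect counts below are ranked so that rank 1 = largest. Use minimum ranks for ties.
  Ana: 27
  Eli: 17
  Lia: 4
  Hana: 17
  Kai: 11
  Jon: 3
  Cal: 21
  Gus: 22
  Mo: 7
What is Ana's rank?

Sorted (descending): 27, 22, 21, 17, 17, 11, 7, 4, 3
The 2 values of 17 occupy positions 4–5 → each gets rank 4.
Ana has value 27 → rank 1.

1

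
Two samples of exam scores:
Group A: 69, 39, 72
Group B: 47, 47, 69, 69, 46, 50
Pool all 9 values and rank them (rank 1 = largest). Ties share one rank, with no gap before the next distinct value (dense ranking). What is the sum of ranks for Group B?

20

Sorted (descending): 72, 69, 69, 69, 50, 47, 47, 46, 39
The 3 values of 69 share dense rank 2.
The 2 values of 47 share dense rank 4.
Remaining distinct values take the next consecutive integers.
Group B values → pooled ranks: 47→4, 47→4, 69→2, 69→2, 46→5, 50→3
Rank sum = 4 + 4 + 2 + 2 + 5 + 3 = 20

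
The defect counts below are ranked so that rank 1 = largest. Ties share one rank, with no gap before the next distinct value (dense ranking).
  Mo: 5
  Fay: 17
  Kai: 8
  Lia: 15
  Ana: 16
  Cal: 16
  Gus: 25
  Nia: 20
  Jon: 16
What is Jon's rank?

4

Sorted (descending): 25, 20, 17, 16, 16, 16, 15, 8, 5
The 3 values of 16 share dense rank 4.
Remaining distinct values take the next consecutive integers.
Jon has value 16 → rank 4.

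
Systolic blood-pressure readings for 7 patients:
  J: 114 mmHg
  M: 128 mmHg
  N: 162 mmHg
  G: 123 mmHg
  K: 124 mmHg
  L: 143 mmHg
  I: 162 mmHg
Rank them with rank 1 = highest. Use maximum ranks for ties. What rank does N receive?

2

Sorted (descending): 162, 162, 143, 128, 124, 123, 114
The 2 values of 162 occupy positions 1–2 → each gets rank 2.
N has value 162 mmHg → rank 2.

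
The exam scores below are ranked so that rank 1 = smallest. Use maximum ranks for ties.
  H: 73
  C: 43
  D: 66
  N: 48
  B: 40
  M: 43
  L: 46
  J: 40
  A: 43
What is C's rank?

Sorted (ascending): 40, 40, 43, 43, 43, 46, 48, 66, 73
The 2 values of 40 occupy positions 1–2 → each gets rank 2.
The 3 values of 43 occupy positions 3–5 → each gets rank 5.
C has value 43 → rank 5.

5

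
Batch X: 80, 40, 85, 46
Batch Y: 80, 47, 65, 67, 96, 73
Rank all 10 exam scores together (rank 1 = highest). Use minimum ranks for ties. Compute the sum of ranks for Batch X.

24

Sorted (descending): 96, 85, 80, 80, 73, 67, 65, 47, 46, 40
The 2 values of 80 occupy positions 3–4 → each gets rank 3.
Batch X values → pooled ranks: 80→3, 40→10, 85→2, 46→9
Rank sum = 3 + 10 + 2 + 9 = 24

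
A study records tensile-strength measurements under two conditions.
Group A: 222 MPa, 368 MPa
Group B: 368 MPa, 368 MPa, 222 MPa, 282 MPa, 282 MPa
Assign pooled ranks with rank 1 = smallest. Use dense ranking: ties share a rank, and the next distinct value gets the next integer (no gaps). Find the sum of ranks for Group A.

Sorted (ascending): 222, 222, 282, 282, 368, 368, 368
The 2 values of 222 share dense rank 1.
The 2 values of 282 share dense rank 2.
The 3 values of 368 share dense rank 3.
Group A values → pooled ranks: 222→1, 368→3
Rank sum = 1 + 3 = 4

4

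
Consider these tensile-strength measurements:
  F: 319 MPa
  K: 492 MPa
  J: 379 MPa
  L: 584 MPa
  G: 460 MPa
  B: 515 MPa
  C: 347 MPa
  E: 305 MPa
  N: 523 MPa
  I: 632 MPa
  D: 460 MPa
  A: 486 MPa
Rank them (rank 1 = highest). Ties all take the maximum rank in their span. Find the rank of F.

11

Sorted (descending): 632, 584, 523, 515, 492, 486, 460, 460, 379, 347, 319, 305
The 2 values of 460 occupy positions 7–8 → each gets rank 8.
F has value 319 MPa → rank 11.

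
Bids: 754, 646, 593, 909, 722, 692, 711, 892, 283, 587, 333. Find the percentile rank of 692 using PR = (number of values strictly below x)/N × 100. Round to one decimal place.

45.5

N = 11.
Strictly below 692: 5. Equal to 692: 1.
PR = 5/11 × 100 = 45.5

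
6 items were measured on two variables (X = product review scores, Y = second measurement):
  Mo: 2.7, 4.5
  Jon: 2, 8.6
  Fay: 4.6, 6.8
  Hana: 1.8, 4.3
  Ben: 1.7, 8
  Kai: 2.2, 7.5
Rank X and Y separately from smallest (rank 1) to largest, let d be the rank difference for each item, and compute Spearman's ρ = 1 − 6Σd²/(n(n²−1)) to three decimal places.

Ranks of variable 1: 5, 3, 6, 2, 1, 4
Ranks of variable 2: 2, 6, 3, 1, 5, 4
d = r₁ − r₂: 3, -3, 3, 1, -4, 0
d²: 9, 9, 9, 1, 16, 0; Σd² = 44
ρ = 1 − 6·44/(6·35) = 1 − 264/210 = -0.257

-0.257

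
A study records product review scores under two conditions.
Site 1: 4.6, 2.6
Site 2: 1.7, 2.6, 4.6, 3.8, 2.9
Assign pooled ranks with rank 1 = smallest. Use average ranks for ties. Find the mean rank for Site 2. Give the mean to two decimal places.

3.80

Sorted (ascending): 1.7, 2.6, 2.6, 2.9, 3.8, 4.6, 4.6
The 2 values of 2.6 occupy positions 2–3 → average rank (2+3)/2 = 2.5.
The 2 values of 4.6 occupy positions 6–7 → average rank (6+7)/2 = 6.5.
Site 2 values → pooled ranks: 1.7→1, 2.6→2.5, 4.6→6.5, 3.8→5, 2.9→4
Mean rank = (1 + 2.5 + 6.5 + 5 + 4) / 5 = 3.80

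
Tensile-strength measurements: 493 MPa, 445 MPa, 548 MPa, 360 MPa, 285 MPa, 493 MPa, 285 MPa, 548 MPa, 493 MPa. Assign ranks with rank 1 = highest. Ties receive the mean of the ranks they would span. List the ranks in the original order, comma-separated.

4, 6, 1.5, 7, 8.5, 4, 8.5, 1.5, 4

Sorted (descending): 548, 548, 493, 493, 493, 445, 360, 285, 285
The 2 values of 548 occupy positions 1–2 → average rank (1+2)/2 = 1.5.
The 3 values of 493 occupy positions 3–5 → average rank 4.
The 2 values of 285 occupy positions 8–9 → average rank (8+9)/2 = 8.5.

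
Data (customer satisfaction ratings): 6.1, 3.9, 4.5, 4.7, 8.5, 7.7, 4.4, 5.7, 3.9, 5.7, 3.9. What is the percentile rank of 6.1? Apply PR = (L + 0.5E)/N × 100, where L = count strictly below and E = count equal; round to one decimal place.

77.3

N = 11.
Strictly below 6.1: 8. Equal to 6.1: 1.
PR = (8 + 0.5·1)/11 × 100 = 77.3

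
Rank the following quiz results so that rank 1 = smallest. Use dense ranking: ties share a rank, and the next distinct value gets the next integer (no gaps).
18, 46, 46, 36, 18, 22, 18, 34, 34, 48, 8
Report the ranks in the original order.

2, 6, 6, 5, 2, 3, 2, 4, 4, 7, 1

Sorted (ascending): 8, 18, 18, 18, 22, 34, 34, 36, 46, 46, 48
The 3 values of 18 share dense rank 2.
The 2 values of 34 share dense rank 4.
The 2 values of 46 share dense rank 6.
Remaining distinct values take the next consecutive integers.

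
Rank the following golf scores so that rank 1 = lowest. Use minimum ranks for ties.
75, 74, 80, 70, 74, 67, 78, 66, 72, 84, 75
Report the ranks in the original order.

7, 5, 10, 3, 5, 2, 9, 1, 4, 11, 7

Sorted (ascending): 66, 67, 70, 72, 74, 74, 75, 75, 78, 80, 84
The 2 values of 74 occupy positions 5–6 → each gets rank 5.
The 2 values of 75 occupy positions 7–8 → each gets rank 7.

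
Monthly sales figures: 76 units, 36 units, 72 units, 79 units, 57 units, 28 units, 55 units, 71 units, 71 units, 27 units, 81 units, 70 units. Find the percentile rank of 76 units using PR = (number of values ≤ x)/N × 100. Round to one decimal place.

83.3

N = 12.
Strictly below 76: 9. Equal to 76: 1.
PR = 10/12 × 100 = 83.3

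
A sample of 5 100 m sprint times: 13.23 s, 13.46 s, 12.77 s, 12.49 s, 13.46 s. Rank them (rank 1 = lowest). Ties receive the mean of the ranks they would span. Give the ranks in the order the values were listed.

Sorted (ascending): 12.49, 12.77, 13.23, 13.46, 13.46
The 2 values of 13.46 occupy positions 4–5 → average rank (4+5)/2 = 4.5.

3, 4.5, 2, 1, 4.5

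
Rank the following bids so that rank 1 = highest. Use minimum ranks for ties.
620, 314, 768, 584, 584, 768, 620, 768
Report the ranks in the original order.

4, 8, 1, 6, 6, 1, 4, 1

Sorted (descending): 768, 768, 768, 620, 620, 584, 584, 314
The 3 values of 768 occupy positions 1–3 → each gets rank 1.
The 2 values of 620 occupy positions 4–5 → each gets rank 4.
The 2 values of 584 occupy positions 6–7 → each gets rank 6.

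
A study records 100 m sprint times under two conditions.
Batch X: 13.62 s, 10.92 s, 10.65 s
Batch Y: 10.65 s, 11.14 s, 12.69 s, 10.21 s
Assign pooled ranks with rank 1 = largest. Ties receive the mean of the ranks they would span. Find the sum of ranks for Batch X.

10.5

Sorted (descending): 13.62, 12.69, 11.14, 10.92, 10.65, 10.65, 10.21
The 2 values of 10.65 occupy positions 5–6 → average rank (5+6)/2 = 5.5.
Batch X values → pooled ranks: 13.62→1, 10.92→4, 10.65→5.5
Rank sum = 1 + 4 + 5.5 = 10.5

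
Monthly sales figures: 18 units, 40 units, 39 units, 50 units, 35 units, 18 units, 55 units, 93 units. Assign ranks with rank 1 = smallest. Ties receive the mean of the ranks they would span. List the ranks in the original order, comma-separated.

1.5, 5, 4, 6, 3, 1.5, 7, 8

Sorted (ascending): 18, 18, 35, 39, 40, 50, 55, 93
The 2 values of 18 occupy positions 1–2 → average rank (1+2)/2 = 1.5.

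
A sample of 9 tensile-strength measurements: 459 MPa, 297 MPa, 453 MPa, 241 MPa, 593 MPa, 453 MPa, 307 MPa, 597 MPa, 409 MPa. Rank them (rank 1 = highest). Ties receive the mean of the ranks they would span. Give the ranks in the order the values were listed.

Sorted (descending): 597, 593, 459, 453, 453, 409, 307, 297, 241
The 2 values of 453 occupy positions 4–5 → average rank (4+5)/2 = 4.5.

3, 8, 4.5, 9, 2, 4.5, 7, 1, 6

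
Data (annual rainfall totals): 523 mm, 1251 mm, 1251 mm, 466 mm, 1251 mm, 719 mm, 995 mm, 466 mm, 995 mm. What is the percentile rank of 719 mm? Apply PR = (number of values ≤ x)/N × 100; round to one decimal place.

44.4

N = 9.
Strictly below 719: 3. Equal to 719: 1.
PR = 4/9 × 100 = 44.4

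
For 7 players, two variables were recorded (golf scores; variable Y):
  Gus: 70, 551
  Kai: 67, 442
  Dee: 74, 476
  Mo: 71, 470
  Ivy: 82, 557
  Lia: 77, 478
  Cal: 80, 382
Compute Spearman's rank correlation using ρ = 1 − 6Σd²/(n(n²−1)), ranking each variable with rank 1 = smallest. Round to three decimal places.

0.250

Ranks of variable 1: 2, 1, 4, 3, 7, 5, 6
Ranks of variable 2: 6, 2, 4, 3, 7, 5, 1
d = r₁ − r₂: -4, -1, 0, 0, 0, 0, 5
d²: 16, 1, 0, 0, 0, 0, 25; Σd² = 42
ρ = 1 − 6·42/(7·48) = 1 − 252/336 = 0.250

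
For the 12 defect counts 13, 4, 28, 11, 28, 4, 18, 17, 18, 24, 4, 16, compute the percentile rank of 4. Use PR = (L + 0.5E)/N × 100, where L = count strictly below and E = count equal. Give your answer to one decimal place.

N = 12.
Strictly below 4: 0. Equal to 4: 3.
PR = (0 + 0.5·3)/12 × 100 = 12.5

12.5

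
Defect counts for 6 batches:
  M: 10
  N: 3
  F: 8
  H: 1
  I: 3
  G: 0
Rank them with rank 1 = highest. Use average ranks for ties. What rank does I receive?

3.5

Sorted (descending): 10, 8, 3, 3, 1, 0
The 2 values of 3 occupy positions 3–4 → average rank (3+4)/2 = 3.5.
I has value 3 → rank 3.5.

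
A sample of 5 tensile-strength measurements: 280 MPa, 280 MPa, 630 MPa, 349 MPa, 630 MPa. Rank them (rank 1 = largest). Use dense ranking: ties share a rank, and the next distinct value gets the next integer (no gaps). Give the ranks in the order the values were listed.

3, 3, 1, 2, 1

Sorted (descending): 630, 630, 349, 280, 280
The 2 values of 630 share dense rank 1.
The 2 values of 280 share dense rank 3.
Remaining distinct values take the next consecutive integers.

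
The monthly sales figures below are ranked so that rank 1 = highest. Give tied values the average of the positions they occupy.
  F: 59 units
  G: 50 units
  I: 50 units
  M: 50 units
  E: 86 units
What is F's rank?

2

Sorted (descending): 86, 59, 50, 50, 50
The 3 values of 50 occupy positions 3–5 → average rank 4.
F has value 59 units → rank 2.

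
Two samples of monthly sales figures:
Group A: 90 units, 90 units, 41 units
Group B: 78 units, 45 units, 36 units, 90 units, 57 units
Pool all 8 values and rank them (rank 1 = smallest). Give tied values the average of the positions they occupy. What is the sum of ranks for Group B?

20

Sorted (ascending): 36, 41, 45, 57, 78, 90, 90, 90
The 3 values of 90 occupy positions 6–8 → average rank 7.
Group B values → pooled ranks: 78→5, 45→3, 36→1, 90→7, 57→4
Rank sum = 5 + 3 + 1 + 7 + 4 = 20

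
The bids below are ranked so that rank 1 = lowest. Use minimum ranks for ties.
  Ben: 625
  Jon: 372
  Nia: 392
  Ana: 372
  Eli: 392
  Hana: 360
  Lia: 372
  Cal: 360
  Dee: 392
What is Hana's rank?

1

Sorted (ascending): 360, 360, 372, 372, 372, 392, 392, 392, 625
The 2 values of 360 occupy positions 1–2 → each gets rank 1.
The 3 values of 372 occupy positions 3–5 → each gets rank 3.
The 3 values of 392 occupy positions 6–8 → each gets rank 6.
Hana has value 360 → rank 1.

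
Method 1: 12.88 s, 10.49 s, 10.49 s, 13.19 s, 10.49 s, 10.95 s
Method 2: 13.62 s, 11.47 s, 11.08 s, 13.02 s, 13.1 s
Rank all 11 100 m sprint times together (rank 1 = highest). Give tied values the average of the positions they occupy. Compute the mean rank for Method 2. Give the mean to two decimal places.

4.20

Sorted (descending): 13.62, 13.19, 13.1, 13.02, 12.88, 11.47, 11.08, 10.95, 10.49, 10.49, 10.49
The 3 values of 10.49 occupy positions 9–11 → average rank 10.
Method 2 values → pooled ranks: 13.62→1, 11.47→6, 11.08→7, 13.02→4, 13.1→3
Mean rank = (1 + 6 + 7 + 4 + 3) / 5 = 4.20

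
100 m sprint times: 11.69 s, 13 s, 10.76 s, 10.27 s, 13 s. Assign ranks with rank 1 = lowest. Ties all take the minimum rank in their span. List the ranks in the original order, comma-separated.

3, 4, 2, 1, 4

Sorted (ascending): 10.27, 10.76, 11.69, 13, 13
The 2 values of 13 occupy positions 4–5 → each gets rank 4.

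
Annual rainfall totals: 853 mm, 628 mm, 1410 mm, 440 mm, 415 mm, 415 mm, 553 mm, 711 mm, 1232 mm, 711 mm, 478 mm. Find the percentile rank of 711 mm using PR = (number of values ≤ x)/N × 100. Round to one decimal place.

N = 11.
Strictly below 711: 6. Equal to 711: 2.
PR = 8/11 × 100 = 72.7

72.7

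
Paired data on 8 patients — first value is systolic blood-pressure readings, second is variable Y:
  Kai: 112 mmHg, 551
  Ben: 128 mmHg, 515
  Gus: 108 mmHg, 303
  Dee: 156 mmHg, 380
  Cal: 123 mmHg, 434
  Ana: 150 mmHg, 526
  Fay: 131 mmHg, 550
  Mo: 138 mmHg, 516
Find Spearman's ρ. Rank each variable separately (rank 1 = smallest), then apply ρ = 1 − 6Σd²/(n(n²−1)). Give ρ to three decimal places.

0.071

Ranks of variable 1: 2, 4, 1, 8, 3, 7, 5, 6
Ranks of variable 2: 8, 4, 1, 2, 3, 6, 7, 5
d = r₁ − r₂: -6, 0, 0, 6, 0, 1, -2, 1
d²: 36, 0, 0, 36, 0, 1, 4, 1; Σd² = 78
ρ = 1 − 6·78/(8·63) = 1 − 468/504 = 0.071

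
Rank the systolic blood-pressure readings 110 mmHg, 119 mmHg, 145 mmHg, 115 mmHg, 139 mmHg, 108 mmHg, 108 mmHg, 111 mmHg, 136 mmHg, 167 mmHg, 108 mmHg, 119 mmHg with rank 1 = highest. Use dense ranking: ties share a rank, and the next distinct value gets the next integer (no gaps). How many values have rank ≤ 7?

Sorted (descending): 167, 145, 139, 136, 119, 119, 115, 111, 110, 108, 108, 108
The 2 values of 119 share dense rank 5.
The 3 values of 108 share dense rank 9.
Remaining distinct values take the next consecutive integers.
Ranks ≤ 7: {1, 2, 3, 4, 5, 5, 6, 7} → 8 values.

8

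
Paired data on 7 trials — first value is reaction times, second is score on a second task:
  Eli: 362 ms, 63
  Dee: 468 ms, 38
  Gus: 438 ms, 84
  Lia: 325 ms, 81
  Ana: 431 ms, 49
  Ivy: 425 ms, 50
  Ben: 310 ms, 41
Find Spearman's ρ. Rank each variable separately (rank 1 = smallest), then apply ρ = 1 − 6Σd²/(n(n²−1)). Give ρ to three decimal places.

-0.107

Ranks of variable 1: 3, 7, 6, 2, 5, 4, 1
Ranks of variable 2: 5, 1, 7, 6, 3, 4, 2
d = r₁ − r₂: -2, 6, -1, -4, 2, 0, -1
d²: 4, 36, 1, 16, 4, 0, 1; Σd² = 62
ρ = 1 − 6·62/(7·48) = 1 − 372/336 = -0.107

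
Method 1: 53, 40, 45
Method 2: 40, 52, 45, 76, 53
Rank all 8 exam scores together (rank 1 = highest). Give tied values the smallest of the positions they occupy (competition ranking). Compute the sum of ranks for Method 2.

19

Sorted (descending): 76, 53, 53, 52, 45, 45, 40, 40
The 2 values of 53 occupy positions 2–3 → each gets rank 2.
The 2 values of 45 occupy positions 5–6 → each gets rank 5.
The 2 values of 40 occupy positions 7–8 → each gets rank 7.
Method 2 values → pooled ranks: 40→7, 52→4, 45→5, 76→1, 53→2
Rank sum = 7 + 4 + 5 + 1 + 2 = 19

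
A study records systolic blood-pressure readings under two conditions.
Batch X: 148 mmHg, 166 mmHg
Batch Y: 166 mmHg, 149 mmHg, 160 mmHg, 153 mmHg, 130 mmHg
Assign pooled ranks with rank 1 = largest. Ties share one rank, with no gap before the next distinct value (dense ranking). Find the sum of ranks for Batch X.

6

Sorted (descending): 166, 166, 160, 153, 149, 148, 130
The 2 values of 166 share dense rank 1.
Remaining distinct values take the next consecutive integers.
Batch X values → pooled ranks: 148→5, 166→1
Rank sum = 5 + 1 = 6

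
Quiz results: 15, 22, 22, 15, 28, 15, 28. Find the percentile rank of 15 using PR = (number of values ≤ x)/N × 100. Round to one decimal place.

N = 7.
Strictly below 15: 0. Equal to 15: 3.
PR = 3/7 × 100 = 42.9

42.9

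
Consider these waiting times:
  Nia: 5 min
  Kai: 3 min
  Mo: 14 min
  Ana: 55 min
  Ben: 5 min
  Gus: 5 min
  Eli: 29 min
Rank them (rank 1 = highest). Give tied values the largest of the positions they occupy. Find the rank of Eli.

2

Sorted (descending): 55, 29, 14, 5, 5, 5, 3
The 3 values of 5 occupy positions 4–6 → each gets rank 6.
Eli has value 29 min → rank 2.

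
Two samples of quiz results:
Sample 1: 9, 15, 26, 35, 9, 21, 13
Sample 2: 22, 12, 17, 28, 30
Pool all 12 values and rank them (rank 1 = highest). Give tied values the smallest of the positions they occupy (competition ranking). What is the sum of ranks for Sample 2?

27

Sorted (descending): 35, 30, 28, 26, 22, 21, 17, 15, 13, 12, 9, 9
The 2 values of 9 occupy positions 11–12 → each gets rank 11.
Sample 2 values → pooled ranks: 22→5, 12→10, 17→7, 28→3, 30→2
Rank sum = 5 + 10 + 7 + 3 + 2 = 27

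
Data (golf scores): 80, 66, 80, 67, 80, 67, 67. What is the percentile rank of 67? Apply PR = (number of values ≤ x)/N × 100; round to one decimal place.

57.1

N = 7.
Strictly below 67: 1. Equal to 67: 3.
PR = 4/7 × 100 = 57.1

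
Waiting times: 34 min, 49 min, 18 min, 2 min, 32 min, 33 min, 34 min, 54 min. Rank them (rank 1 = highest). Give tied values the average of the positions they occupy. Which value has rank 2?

Sorted (descending): 54, 49, 34, 34, 33, 32, 18, 2
The 2 values of 34 occupy positions 3–4 → average rank (3+4)/2 = 3.5.
Rank 2 → value 49.

49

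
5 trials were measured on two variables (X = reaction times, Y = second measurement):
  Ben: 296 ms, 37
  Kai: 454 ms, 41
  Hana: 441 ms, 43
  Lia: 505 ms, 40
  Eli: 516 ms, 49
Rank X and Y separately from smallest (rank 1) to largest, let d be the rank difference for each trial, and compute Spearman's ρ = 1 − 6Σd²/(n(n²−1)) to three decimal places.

0.600

Ranks of variable 1: 1, 3, 2, 4, 5
Ranks of variable 2: 1, 3, 4, 2, 5
d = r₁ − r₂: 0, 0, -2, 2, 0
d²: 0, 0, 4, 4, 0; Σd² = 8
ρ = 1 − 6·8/(5·24) = 1 − 48/120 = 0.600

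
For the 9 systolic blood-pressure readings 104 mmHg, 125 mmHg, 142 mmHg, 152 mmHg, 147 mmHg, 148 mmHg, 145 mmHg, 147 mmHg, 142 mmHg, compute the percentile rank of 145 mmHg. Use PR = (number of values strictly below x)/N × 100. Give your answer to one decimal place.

N = 9.
Strictly below 145: 4. Equal to 145: 1.
PR = 4/9 × 100 = 44.4

44.4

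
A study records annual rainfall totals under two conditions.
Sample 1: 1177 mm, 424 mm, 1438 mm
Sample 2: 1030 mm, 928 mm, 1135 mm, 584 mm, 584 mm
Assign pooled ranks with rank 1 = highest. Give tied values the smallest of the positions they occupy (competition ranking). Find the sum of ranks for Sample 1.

11

Sorted (descending): 1438, 1177, 1135, 1030, 928, 584, 584, 424
The 2 values of 584 occupy positions 6–7 → each gets rank 6.
Sample 1 values → pooled ranks: 1177→2, 424→8, 1438→1
Rank sum = 2 + 8 + 1 = 11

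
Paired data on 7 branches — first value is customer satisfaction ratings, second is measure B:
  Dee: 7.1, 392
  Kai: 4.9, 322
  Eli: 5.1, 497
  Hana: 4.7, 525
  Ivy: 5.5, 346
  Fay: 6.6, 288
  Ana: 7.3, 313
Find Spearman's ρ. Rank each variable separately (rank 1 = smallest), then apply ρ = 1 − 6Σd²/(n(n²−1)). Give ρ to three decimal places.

Ranks of variable 1: 6, 2, 3, 1, 4, 5, 7
Ranks of variable 2: 5, 3, 6, 7, 4, 1, 2
d = r₁ − r₂: 1, -1, -3, -6, 0, 4, 5
d²: 1, 1, 9, 36, 0, 16, 25; Σd² = 88
ρ = 1 − 6·88/(7·48) = 1 − 528/336 = -0.571

-0.571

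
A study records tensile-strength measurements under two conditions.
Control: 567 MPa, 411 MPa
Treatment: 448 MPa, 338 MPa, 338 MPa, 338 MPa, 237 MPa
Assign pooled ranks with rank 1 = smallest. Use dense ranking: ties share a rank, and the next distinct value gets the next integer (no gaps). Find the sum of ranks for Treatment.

Sorted (ascending): 237, 338, 338, 338, 411, 448, 567
The 3 values of 338 share dense rank 2.
Remaining distinct values take the next consecutive integers.
Treatment values → pooled ranks: 448→4, 338→2, 338→2, 338→2, 237→1
Rank sum = 4 + 2 + 2 + 2 + 1 = 11

11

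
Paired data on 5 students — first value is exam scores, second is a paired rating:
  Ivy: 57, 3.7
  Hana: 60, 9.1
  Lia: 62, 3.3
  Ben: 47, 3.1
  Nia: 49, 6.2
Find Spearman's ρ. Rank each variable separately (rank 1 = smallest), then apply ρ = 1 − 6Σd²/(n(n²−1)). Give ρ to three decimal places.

Ranks of variable 1: 3, 4, 5, 1, 2
Ranks of variable 2: 3, 5, 2, 1, 4
d = r₁ − r₂: 0, -1, 3, 0, -2
d²: 0, 1, 9, 0, 4; Σd² = 14
ρ = 1 − 6·14/(5·24) = 1 − 84/120 = 0.300

0.300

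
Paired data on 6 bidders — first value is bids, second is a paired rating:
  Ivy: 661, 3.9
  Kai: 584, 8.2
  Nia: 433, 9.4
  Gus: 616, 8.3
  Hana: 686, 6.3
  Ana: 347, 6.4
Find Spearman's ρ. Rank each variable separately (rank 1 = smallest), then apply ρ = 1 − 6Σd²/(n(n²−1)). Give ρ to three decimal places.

-0.543

Ranks of variable 1: 5, 3, 2, 4, 6, 1
Ranks of variable 2: 1, 4, 6, 5, 2, 3
d = r₁ − r₂: 4, -1, -4, -1, 4, -2
d²: 16, 1, 16, 1, 16, 4; Σd² = 54
ρ = 1 − 6·54/(6·35) = 1 − 324/210 = -0.543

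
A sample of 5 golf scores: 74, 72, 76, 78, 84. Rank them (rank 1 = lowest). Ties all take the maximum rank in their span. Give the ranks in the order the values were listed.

2, 1, 3, 4, 5

Sorted (ascending): 72, 74, 76, 78, 84
No ties — each value takes its position as its rank.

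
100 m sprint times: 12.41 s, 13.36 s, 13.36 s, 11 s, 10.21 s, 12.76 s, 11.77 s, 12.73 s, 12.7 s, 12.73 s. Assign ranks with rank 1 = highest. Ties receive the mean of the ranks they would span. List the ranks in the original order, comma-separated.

7, 1.5, 1.5, 9, 10, 3, 8, 4.5, 6, 4.5

Sorted (descending): 13.36, 13.36, 12.76, 12.73, 12.73, 12.7, 12.41, 11.77, 11, 10.21
The 2 values of 13.36 occupy positions 1–2 → average rank (1+2)/2 = 1.5.
The 2 values of 12.73 occupy positions 4–5 → average rank (4+5)/2 = 4.5.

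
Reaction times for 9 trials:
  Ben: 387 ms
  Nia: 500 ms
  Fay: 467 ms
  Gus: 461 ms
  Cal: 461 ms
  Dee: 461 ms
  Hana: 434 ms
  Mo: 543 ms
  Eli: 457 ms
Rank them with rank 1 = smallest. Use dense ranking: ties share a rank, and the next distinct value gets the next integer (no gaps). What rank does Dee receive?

4

Sorted (ascending): 387, 434, 457, 461, 461, 461, 467, 500, 543
The 3 values of 461 share dense rank 4.
Remaining distinct values take the next consecutive integers.
Dee has value 461 ms → rank 4.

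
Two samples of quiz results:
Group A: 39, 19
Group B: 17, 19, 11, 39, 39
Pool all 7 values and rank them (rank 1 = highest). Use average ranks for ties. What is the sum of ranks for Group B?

Sorted (descending): 39, 39, 39, 19, 19, 17, 11
The 3 values of 39 occupy positions 1–3 → average rank 2.
The 2 values of 19 occupy positions 4–5 → average rank (4+5)/2 = 4.5.
Group B values → pooled ranks: 17→6, 19→4.5, 11→7, 39→2, 39→2
Rank sum = 6 + 4.5 + 7 + 2 + 2 = 21.5

21.5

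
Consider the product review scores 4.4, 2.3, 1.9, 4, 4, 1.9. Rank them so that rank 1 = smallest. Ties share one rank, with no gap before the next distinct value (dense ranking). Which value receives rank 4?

4.4

Sorted (ascending): 1.9, 1.9, 2.3, 4, 4, 4.4
The 2 values of 1.9 share dense rank 1.
The 2 values of 4 share dense rank 3.
Remaining distinct values take the next consecutive integers.
Rank 4 → value 4.4.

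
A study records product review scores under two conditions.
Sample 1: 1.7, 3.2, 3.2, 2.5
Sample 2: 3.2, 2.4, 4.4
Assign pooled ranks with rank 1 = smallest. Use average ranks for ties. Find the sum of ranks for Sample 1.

Sorted (ascending): 1.7, 2.4, 2.5, 3.2, 3.2, 3.2, 4.4
The 3 values of 3.2 occupy positions 4–6 → average rank 5.
Sample 1 values → pooled ranks: 1.7→1, 3.2→5, 3.2→5, 2.5→3
Rank sum = 1 + 5 + 5 + 3 = 14

14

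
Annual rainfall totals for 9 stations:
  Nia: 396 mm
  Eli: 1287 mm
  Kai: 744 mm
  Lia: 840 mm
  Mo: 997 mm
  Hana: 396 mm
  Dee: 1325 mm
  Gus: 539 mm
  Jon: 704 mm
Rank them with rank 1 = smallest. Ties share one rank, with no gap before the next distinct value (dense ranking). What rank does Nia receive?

1

Sorted (ascending): 396, 396, 539, 704, 744, 840, 997, 1287, 1325
The 2 values of 396 share dense rank 1.
Remaining distinct values take the next consecutive integers.
Nia has value 396 mm → rank 1.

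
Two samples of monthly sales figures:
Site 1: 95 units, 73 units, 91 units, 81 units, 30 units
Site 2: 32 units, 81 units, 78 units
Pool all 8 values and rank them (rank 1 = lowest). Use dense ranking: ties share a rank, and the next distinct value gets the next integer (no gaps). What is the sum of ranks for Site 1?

Sorted (ascending): 30, 32, 73, 78, 81, 81, 91, 95
The 2 values of 81 share dense rank 5.
Remaining distinct values take the next consecutive integers.
Site 1 values → pooled ranks: 95→7, 73→3, 91→6, 81→5, 30→1
Rank sum = 7 + 3 + 6 + 5 + 1 = 22

22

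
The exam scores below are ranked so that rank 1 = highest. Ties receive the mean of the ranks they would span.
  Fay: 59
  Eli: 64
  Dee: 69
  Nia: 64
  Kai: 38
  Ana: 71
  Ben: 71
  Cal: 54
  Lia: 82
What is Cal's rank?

Sorted (descending): 82, 71, 71, 69, 64, 64, 59, 54, 38
The 2 values of 71 occupy positions 2–3 → average rank (2+3)/2 = 2.5.
The 2 values of 64 occupy positions 5–6 → average rank (5+6)/2 = 5.5.
Cal has value 54 → rank 8.

8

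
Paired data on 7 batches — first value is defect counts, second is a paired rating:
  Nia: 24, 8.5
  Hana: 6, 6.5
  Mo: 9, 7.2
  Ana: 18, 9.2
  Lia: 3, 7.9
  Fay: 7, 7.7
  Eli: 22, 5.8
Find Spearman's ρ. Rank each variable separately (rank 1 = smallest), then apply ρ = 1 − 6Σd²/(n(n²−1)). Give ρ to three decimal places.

0.143

Ranks of variable 1: 7, 2, 4, 5, 1, 3, 6
Ranks of variable 2: 6, 2, 3, 7, 5, 4, 1
d = r₁ − r₂: 1, 0, 1, -2, -4, -1, 5
d²: 1, 0, 1, 4, 16, 1, 25; Σd² = 48
ρ = 1 − 6·48/(7·48) = 1 − 288/336 = 0.143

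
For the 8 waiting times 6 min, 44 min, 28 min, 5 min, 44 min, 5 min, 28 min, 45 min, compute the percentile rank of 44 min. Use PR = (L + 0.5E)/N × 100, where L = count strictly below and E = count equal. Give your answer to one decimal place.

N = 8.
Strictly below 44: 5. Equal to 44: 2.
PR = (5 + 0.5·2)/8 × 100 = 75.0

75.0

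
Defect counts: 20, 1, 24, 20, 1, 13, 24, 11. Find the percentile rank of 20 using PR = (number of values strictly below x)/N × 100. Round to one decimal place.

50.0

N = 8.
Strictly below 20: 4. Equal to 20: 2.
PR = 4/8 × 100 = 50.0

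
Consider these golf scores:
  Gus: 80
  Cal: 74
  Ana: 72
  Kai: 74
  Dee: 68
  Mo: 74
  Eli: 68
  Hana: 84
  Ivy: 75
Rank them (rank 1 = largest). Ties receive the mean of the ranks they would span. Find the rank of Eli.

8.5

Sorted (descending): 84, 80, 75, 74, 74, 74, 72, 68, 68
The 3 values of 74 occupy positions 4–6 → average rank 5.
The 2 values of 68 occupy positions 8–9 → average rank (8+9)/2 = 8.5.
Eli has value 68 → rank 8.5.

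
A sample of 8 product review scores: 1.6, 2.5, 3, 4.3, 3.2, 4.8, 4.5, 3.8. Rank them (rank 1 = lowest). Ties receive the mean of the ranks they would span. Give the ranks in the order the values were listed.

Sorted (ascending): 1.6, 2.5, 3, 3.2, 3.8, 4.3, 4.5, 4.8
No ties — each value takes its position as its rank.

1, 2, 3, 6, 4, 8, 7, 5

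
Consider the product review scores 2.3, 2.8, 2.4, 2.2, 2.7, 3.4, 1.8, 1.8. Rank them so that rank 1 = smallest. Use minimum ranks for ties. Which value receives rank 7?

2.8

Sorted (ascending): 1.8, 1.8, 2.2, 2.3, 2.4, 2.7, 2.8, 3.4
The 2 values of 1.8 occupy positions 1–2 → each gets rank 1.
Rank 7 → value 2.8.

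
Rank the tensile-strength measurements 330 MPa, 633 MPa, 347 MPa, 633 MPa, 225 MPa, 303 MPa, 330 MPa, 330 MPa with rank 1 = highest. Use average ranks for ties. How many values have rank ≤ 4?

3

Sorted (descending): 633, 633, 347, 330, 330, 330, 303, 225
The 2 values of 633 occupy positions 1–2 → average rank (1+2)/2 = 1.5.
The 3 values of 330 occupy positions 4–6 → average rank 5.
Ranks ≤ 4: {1.5, 1.5, 3} → 3 values.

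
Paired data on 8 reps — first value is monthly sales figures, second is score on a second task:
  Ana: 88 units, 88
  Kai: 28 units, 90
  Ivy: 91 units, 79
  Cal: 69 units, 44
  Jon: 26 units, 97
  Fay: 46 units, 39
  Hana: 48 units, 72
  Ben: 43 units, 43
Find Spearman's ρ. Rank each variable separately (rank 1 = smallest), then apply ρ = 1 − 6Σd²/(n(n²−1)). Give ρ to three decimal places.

Ranks of variable 1: 7, 2, 8, 6, 1, 4, 5, 3
Ranks of variable 2: 6, 7, 5, 3, 8, 1, 4, 2
d = r₁ − r₂: 1, -5, 3, 3, -7, 3, 1, 1
d²: 1, 25, 9, 9, 49, 9, 1, 1; Σd² = 104
ρ = 1 − 6·104/(8·63) = 1 − 624/504 = -0.238

-0.238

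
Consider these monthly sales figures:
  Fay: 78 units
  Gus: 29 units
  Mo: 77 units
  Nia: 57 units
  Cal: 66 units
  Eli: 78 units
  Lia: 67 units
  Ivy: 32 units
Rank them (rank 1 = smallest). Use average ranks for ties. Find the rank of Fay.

7.5

Sorted (ascending): 29, 32, 57, 66, 67, 77, 78, 78
The 2 values of 78 occupy positions 7–8 → average rank (7+8)/2 = 7.5.
Fay has value 78 units → rank 7.5.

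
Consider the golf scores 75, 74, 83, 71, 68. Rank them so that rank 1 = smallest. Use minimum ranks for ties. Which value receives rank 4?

Sorted (ascending): 68, 71, 74, 75, 83
No ties — each value takes its position as its rank.
Rank 4 → value 75.

75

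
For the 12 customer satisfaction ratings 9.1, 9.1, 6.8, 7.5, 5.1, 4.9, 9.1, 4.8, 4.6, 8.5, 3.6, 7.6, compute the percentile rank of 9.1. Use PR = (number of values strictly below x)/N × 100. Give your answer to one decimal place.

75.0

N = 12.
Strictly below 9.1: 9. Equal to 9.1: 3.
PR = 9/12 × 100 = 75.0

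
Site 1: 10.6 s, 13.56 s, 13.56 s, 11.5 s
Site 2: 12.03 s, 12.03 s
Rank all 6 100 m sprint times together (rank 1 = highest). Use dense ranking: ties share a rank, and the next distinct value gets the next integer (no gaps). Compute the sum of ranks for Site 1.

Sorted (descending): 13.56, 13.56, 12.03, 12.03, 11.5, 10.6
The 2 values of 13.56 share dense rank 1.
The 2 values of 12.03 share dense rank 2.
Remaining distinct values take the next consecutive integers.
Site 1 values → pooled ranks: 10.6→4, 13.56→1, 13.56→1, 11.5→3
Rank sum = 4 + 1 + 1 + 3 = 9

9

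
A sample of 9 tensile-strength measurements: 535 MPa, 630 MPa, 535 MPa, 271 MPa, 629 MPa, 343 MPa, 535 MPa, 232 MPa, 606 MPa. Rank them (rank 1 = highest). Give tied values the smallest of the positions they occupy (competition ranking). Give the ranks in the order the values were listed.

Sorted (descending): 630, 629, 606, 535, 535, 535, 343, 271, 232
The 3 values of 535 occupy positions 4–6 → each gets rank 4.

4, 1, 4, 8, 2, 7, 4, 9, 3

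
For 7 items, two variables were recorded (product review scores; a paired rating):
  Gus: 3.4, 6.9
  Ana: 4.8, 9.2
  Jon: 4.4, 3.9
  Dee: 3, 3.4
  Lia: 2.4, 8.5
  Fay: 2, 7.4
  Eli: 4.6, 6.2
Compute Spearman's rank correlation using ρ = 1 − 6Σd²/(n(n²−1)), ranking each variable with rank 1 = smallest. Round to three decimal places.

0.036

Ranks of variable 1: 4, 7, 5, 3, 2, 1, 6
Ranks of variable 2: 4, 7, 2, 1, 6, 5, 3
d = r₁ − r₂: 0, 0, 3, 2, -4, -4, 3
d²: 0, 0, 9, 4, 16, 16, 9; Σd² = 54
ρ = 1 − 6·54/(7·48) = 1 − 324/336 = 0.036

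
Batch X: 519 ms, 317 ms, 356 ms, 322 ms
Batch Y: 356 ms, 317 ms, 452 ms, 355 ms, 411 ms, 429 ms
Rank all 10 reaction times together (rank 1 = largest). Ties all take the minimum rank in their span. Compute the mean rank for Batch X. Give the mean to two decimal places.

Sorted (descending): 519, 452, 429, 411, 356, 356, 355, 322, 317, 317
The 2 values of 356 occupy positions 5–6 → each gets rank 5.
The 2 values of 317 occupy positions 9–10 → each gets rank 9.
Batch X values → pooled ranks: 519→1, 317→9, 356→5, 322→8
Mean rank = (1 + 9 + 5 + 8) / 4 = 5.75

5.75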